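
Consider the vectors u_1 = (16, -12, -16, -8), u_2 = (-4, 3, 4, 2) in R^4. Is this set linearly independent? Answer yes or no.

Form the matrix with these vectors as rows and row reduce.
R2 ← R2 + (1/4)·R1: [0, 0, 0, 0]
1 nonzero row, so the 2 vectors span a space of dimension 1.
Since 1 < 2, the vectors are linearly dependent.

no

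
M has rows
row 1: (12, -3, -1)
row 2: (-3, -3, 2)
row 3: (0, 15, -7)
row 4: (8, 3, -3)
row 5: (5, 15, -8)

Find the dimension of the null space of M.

Row reduce to echelon form.
R2 ← R2 + (1/4)·R1: [0, -15/4, 7/4]
R4 ← R4 − (2/3)·R1: [0, 5, -7/3]
R5 ← R5 − (5/12)·R1: [0, 65/4, -91/12]
R3 ← R3 + (4)·R2: [0, 0, 0]
R4 ← R4 + (4/3)·R2: [0, 0, 0]
R5 ← R5 + (13/3)·R2: [0, 0, 0]
2 nonzero rows, so rank(M) = 2.
M has 3 columns; by rank–nullity, nullity = 3 − 2 = 1.

1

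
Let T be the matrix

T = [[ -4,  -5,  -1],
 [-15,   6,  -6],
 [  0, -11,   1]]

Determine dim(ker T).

Row reduce to echelon form.
R2 ← R2 − (15/4)·R1: [0, 99/4, -9/4]
R3 ← R3 + (4/9)·R2: [0, 0, 0]
2 nonzero rows, so rank(T) = 2.
T has 3 columns; by rank–nullity, nullity = 3 − 2 = 1.

1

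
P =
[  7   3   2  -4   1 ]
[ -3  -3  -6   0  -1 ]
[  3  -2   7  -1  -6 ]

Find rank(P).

3

Row reduce to echelon form.
R2 ← R2 + (3/7)·R1: [0, -12/7, -36/7, -12/7, -4/7]
R3 ← R3 − (3/7)·R1: [0, -23/7, 43/7, 5/7, -45/7]
R3 ← R3 − (23/12)·R2: [0, 0, 16, 4, -16/3]
Echelon form has 3 nonzero rows, so rank(P) = 3.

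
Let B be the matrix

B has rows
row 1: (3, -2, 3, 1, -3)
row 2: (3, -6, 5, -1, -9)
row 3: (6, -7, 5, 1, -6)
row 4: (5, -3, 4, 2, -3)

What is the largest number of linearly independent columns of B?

Row reduce to echelon form.
R2 ← R2 − R1: [0, -4, 2, -2, -6]
R3 ← R3 − (2)·R1: [0, -3, -1, -1, 0]
R4 ← R4 − (5/3)·R1: [0, 1/3, -1, 1/3, 2]
R3 ← R3 − (3/4)·R2: [0, 0, -5/2, 1/2, 9/2]
R4 ← R4 + (1/12)·R2: [0, 0, -5/6, 1/6, 3/2]
R4 ← R4 − (1/3)·R3: [0, 0, 0, 0, 0]
Echelon form has 3 nonzero rows, so rank(B) = 3.
The rank gives the maximum number of linearly independent columns: 3.

3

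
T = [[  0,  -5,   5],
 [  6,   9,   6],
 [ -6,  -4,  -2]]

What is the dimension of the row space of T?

3

Row reduce to echelon form.
Swap R1 ↔ R2
R3 ← R3 + R1: [0, 5, 4]
R3 ← R3 + R2: [0, 0, 9]
Echelon form has 3 nonzero rows, so rank(T) = 3.
The row space has dimension equal to the rank: 3.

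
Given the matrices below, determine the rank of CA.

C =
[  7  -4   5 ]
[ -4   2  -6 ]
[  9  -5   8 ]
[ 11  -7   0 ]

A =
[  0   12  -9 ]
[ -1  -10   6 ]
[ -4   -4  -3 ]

2

First compute CA:
[[-16, 104, -102],
 [ 22, -44,  66],
 [-27, 126, -135],
 [  7, 202, -141]]
Now row reduce the product.
R2 ← R2 + (11/8)·R1: [0, 99, -297/4]
R3 ← R3 − (27/16)·R1: [0, -99/2, 297/8]
R4 ← R4 + (7/16)·R1: [0, 495/2, -1485/8]
R3 ← R3 + (1/2)·R2: [0, 0, 0]
R4 ← R4 − (5/2)·R2: [0, 0, 0]
2 nonzero rows, so rank(CA) = 2.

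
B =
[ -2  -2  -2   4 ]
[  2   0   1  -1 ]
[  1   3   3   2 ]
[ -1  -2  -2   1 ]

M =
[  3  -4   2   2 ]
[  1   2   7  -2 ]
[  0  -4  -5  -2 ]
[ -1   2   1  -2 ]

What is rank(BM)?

3

First compute BM:
[[-12,  20,  -4,  -4],
 [  7, -14,  -2,   4],
 [  4,  -6,  10, -14],
 [ -6,  10,  -5,   4]]
Now row reduce the product.
R2 ← R2 + (7/12)·R1: [0, -7/3, -13/3, 5/3]
R3 ← R3 + (1/3)·R1: [0, 2/3, 26/3, -46/3]
R4 ← R4 − (1/2)·R1: [0, 0, -3, 6]
R3 ← R3 + (2/7)·R2: [0, 0, 52/7, -104/7]
R4 ← R4 + (21/52)·R3: [0, 0, 0, 0]
3 nonzero rows, so rank(BM) = 3.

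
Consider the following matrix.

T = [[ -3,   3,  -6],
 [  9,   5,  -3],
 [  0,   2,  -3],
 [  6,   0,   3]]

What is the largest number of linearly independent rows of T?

2

Row reduce to echelon form.
R2 ← R2 + (3)·R1: [0, 14, -21]
R4 ← R4 + (2)·R1: [0, 6, -9]
R3 ← R3 − (1/7)·R2: [0, 0, 0]
R4 ← R4 − (3/7)·R2: [0, 0, 0]
Echelon form has 2 nonzero rows, so rank(T) = 2.
The rank gives the maximum number of linearly independent rows: 2.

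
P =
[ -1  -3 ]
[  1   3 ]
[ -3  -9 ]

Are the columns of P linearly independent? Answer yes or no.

no

Row reduce P to echelon form.
R2 ← R2 + R1: [0, 0]
R3 ← R3 − (3)·R1: [0, 0]
1 pivot among 2 columns.
Only 1 < 2 pivot columns, so the columns are linearly dependent.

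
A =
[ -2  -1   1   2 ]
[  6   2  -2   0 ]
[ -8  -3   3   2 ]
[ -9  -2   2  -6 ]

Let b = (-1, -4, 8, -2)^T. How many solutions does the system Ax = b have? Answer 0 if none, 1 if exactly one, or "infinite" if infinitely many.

Row reduce the augmented matrix [A | b].
R2 ← R2 + (3)·R1: [0, -1, 1, 6, -7]
R3 ← R3 − (4)·R1: [0, 1, -1, -6, 12]
R4 ← R4 − (9/2)·R1: [0, 5/2, -5/2, -15, 5/2]
R3 ← R3 + R2: [0, 0, 0, 0, 5]
R4 ← R4 + (5/2)·R2: [0, 0, 0, 0, -15]
R4 ← R4 + (3)·R3: [0, 0, 0, 0, 0]
The echelon form has 3 nonzero rows; the last pivot sits in the augmented column, so rank(A) = 2 but rank([A|b]) = 3.
Since the ranks differ, the system is inconsistent.
It has no solutions.

0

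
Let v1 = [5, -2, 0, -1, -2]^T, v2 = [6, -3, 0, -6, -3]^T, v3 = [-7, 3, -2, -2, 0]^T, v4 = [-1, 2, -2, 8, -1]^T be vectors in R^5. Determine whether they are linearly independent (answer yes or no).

Form the matrix with these vectors as rows and row reduce.
R2 ← R2 − (6/5)·R1: [0, -3/5, 0, -24/5, -3/5]
R3 ← R3 + (7/5)·R1: [0, 1/5, -2, -17/5, -14/5]
R4 ← R4 + (1/5)·R1: [0, 8/5, -2, 39/5, -7/5]
R3 ← R3 + (1/3)·R2: [0, 0, -2, -5, -3]
R4 ← R4 + (8/3)·R2: [0, 0, -2, -5, -3]
R4 ← R4 − R3: [0, 0, 0, 0, 0]
3 nonzero rows, so the 4 vectors span a space of dimension 3.
Since 3 < 4, the vectors are linearly dependent.

no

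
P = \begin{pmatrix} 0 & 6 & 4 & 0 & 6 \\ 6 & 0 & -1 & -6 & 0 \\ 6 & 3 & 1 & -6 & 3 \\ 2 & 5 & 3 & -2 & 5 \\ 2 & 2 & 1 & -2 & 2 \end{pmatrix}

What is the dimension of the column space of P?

Row reduce to echelon form.
Swap R1 ↔ R2
R3 ← R3 − R1: [0, 3, 2, 0, 3]
R4 ← R4 − (1/3)·R1: [0, 5, 10/3, 0, 5]
R5 ← R5 − (1/3)·R1: [0, 2, 4/3, 0, 2]
R3 ← R3 − (1/2)·R2: [0, 0, 0, 0, 0]
R4 ← R4 − (5/6)·R2: [0, 0, 0, 0, 0]
R5 ← R5 − (1/3)·R2: [0, 0, 0, 0, 0]
Echelon form has 2 nonzero rows, so rank(P) = 2.
The column space has dimension equal to the rank: 2.

2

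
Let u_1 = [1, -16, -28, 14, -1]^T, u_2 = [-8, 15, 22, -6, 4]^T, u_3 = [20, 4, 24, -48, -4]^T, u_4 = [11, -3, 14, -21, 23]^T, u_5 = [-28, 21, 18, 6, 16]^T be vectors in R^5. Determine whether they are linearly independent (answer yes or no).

Form the matrix with these vectors as rows and row reduce.
R2 ← R2 + (8)·R1: [0, -113, -202, 106, -4]
R3 ← R3 − (20)·R1: [0, 324, 584, -328, 16]
R4 ← R4 − (11)·R1: [0, 173, 322, -175, 34]
R5 ← R5 + (28)·R1: [0, -427, -766, 398, -12]
R3 ← R3 + (324/113)·R2: [0, 0, 544/113, -2720/113, 512/113]
R4 ← R4 + (173/113)·R2: [0, 0, 1440/113, -1437/113, 3150/113]
R5 ← R5 − (427/113)·R2: [0, 0, -304/113, -288/113, 352/113]
R4 ← R4 − (45/17)·R3: [0, 0, 0, 51, 270/17]
R5 ← R5 + (19/34)·R3: [0, 0, 0, -16, 96/17]
R5 ← R5 + (16/51)·R4: [0, 0, 0, 0, 3072/289]
5 nonzero rows, so the 5 vectors span a space of dimension 5.
Since 5 = 5, the vectors are linearly independent.

yes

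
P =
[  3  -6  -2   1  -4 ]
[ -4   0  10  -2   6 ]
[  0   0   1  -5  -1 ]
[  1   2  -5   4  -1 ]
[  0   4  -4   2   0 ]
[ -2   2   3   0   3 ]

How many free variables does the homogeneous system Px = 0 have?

Row reduce to echelon form.
R2 ← R2 + (4/3)·R1: [0, -8, 22/3, -2/3, 2/3]
R4 ← R4 − (1/3)·R1: [0, 4, -13/3, 11/3, 1/3]
R6 ← R6 + (2/3)·R1: [0, -2, 5/3, 2/3, 1/3]
R4 ← R4 + (1/2)·R2: [0, 0, -2/3, 10/3, 2/3]
R5 ← R5 + (1/2)·R2: [0, 0, -1/3, 5/3, 1/3]
R6 ← R6 − (1/4)·R2: [0, 0, -1/6, 5/6, 1/6]
R4 ← R4 + (2/3)·R3: [0, 0, 0, 0, 0]
R5 ← R5 + (1/3)·R3: [0, 0, 0, 0, 0]
R6 ← R6 + (1/6)·R3: [0, 0, 0, 0, 0]
3 nonzero rows, so rank(P) = 3.
P has 5 columns; by rank–nullity, nullity = 5 − 3 = 2.

2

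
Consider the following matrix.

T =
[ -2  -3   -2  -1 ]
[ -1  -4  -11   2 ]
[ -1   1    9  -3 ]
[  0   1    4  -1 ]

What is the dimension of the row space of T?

Row reduce to echelon form.
R2 ← R2 − (1/2)·R1: [0, -5/2, -10, 5/2]
R3 ← R3 − (1/2)·R1: [0, 5/2, 10, -5/2]
R3 ← R3 + R2: [0, 0, 0, 0]
R4 ← R4 + (2/5)·R2: [0, 0, 0, 0]
Echelon form has 2 nonzero rows, so rank(T) = 2.
The row space has dimension equal to the rank: 2.

2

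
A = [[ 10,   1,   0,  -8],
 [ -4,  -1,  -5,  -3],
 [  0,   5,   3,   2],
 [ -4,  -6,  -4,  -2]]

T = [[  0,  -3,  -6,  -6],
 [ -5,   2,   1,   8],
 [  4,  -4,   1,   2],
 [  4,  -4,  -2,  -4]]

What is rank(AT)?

3

First compute AT:
[[-37,   4, -43, -20],
 [-27,  42,  24,  18],
 [ -5, -10,   4,  38],
 [  6,  24,  18, -24]]
Now row reduce the product.
R2 ← R2 − (27/37)·R1: [0, 1446/37, 2049/37, 1206/37]
R3 ← R3 − (5/37)·R1: [0, -390/37, 363/37, 1506/37]
R4 ← R4 + (6/37)·R1: [0, 912/37, 408/37, -1008/37]
R3 ← R3 + (65/241)·R2: [0, 0, 5964/241, 11928/241]
R4 ← R4 − (152/241)·R2: [0, 0, -5760/241, -11520/241]
R4 ← R4 + (480/497)·R3: [0, 0, 0, 0]
3 nonzero rows, so rank(AT) = 3.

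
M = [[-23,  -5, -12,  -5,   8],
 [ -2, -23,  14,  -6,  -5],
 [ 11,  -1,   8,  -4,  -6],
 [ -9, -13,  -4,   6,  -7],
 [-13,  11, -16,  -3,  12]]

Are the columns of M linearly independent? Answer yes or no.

yes

Row reduce M to echelon form.
R2 ← R2 − (2/23)·R1: [0, -519/23, 346/23, -128/23, -131/23]
R3 ← R3 + (11/23)·R1: [0, -78/23, 52/23, -147/23, -50/23]
R4 ← R4 − (9/23)·R1: [0, -254/23, 16/23, 183/23, -233/23]
R5 ← R5 − (13/23)·R1: [0, 318/23, -212/23, -4/23, 172/23]
R3 ← R3 − (26/173)·R2: [0, 0, 0, -961/173, -228/173]
R4 ← R4 − (254/519)·R2: [0, 0, -20/3, 5543/519, -3811/519]
R5 ← R5 + (106/173)·R2: [0, 0, 0, -620/173, 690/173]
Swap R3 ↔ R4
R5 ← R5 − (20/31)·R4: [0, 0, 0, 0, 150/31]
5 pivots among 5 columns.
Every column is a pivot column, so the columns are linearly independent.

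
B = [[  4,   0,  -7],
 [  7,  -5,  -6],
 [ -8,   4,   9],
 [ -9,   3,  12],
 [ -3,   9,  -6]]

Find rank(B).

2

Row reduce to echelon form.
R2 ← R2 − (7/4)·R1: [0, -5, 25/4]
R3 ← R3 + (2)·R1: [0, 4, -5]
R4 ← R4 + (9/4)·R1: [0, 3, -15/4]
R5 ← R5 + (3/4)·R1: [0, 9, -45/4]
R3 ← R3 + (4/5)·R2: [0, 0, 0]
R4 ← R4 + (3/5)·R2: [0, 0, 0]
R5 ← R5 + (9/5)·R2: [0, 0, 0]
Echelon form has 2 nonzero rows, so rank(B) = 2.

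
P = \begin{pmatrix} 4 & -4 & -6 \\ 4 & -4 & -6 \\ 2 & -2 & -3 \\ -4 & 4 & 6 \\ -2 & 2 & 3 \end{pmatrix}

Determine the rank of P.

1

Row reduce to echelon form.
R2 ← R2 − R1: [0, 0, 0]
R3 ← R3 − (1/2)·R1: [0, 0, 0]
R4 ← R4 + R1: [0, 0, 0]
R5 ← R5 + (1/2)·R1: [0, 0, 0]
Echelon form has 1 nonzero row, so rank(P) = 1.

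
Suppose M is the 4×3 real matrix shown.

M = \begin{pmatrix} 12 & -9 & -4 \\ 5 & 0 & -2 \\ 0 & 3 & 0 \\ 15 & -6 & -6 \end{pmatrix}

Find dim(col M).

Row reduce to echelon form.
R2 ← R2 − (5/12)·R1: [0, 15/4, -1/3]
R4 ← R4 − (5/4)·R1: [0, 21/4, -1]
R3 ← R3 − (4/5)·R2: [0, 0, 4/15]
R4 ← R4 − (7/5)·R2: [0, 0, -8/15]
R4 ← R4 + (2)·R3: [0, 0, 0]
Echelon form has 3 nonzero rows, so rank(M) = 3.
The column space has dimension equal to the rank: 3.

3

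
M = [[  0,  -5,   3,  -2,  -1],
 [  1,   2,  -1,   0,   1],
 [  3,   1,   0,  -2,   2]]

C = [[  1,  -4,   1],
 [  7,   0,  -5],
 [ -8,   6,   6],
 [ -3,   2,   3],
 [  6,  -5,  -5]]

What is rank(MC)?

First compute MC:
[[-59,  19,  42],
 [ 29, -15, -20],
 [ 28, -26, -18]]
Now row reduce the product.
R2 ← R2 + (29/59)·R1: [0, -334/59, 38/59]
R3 ← R3 + (28/59)·R1: [0, -1002/59, 114/59]
R3 ← R3 − (3)·R2: [0, 0, 0]
2 nonzero rows, so rank(MC) = 2.

2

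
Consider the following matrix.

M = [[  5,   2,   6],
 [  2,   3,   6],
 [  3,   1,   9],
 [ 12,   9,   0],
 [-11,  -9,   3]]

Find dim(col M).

3

Row reduce to echelon form.
R2 ← R2 − (2/5)·R1: [0, 11/5, 18/5]
R3 ← R3 − (3/5)·R1: [0, -1/5, 27/5]
R4 ← R4 − (12/5)·R1: [0, 21/5, -72/5]
R5 ← R5 + (11/5)·R1: [0, -23/5, 81/5]
R3 ← R3 + (1/11)·R2: [0, 0, 63/11]
R4 ← R4 − (21/11)·R2: [0, 0, -234/11]
R5 ← R5 + (23/11)·R2: [0, 0, 261/11]
R4 ← R4 + (26/7)·R3: [0, 0, 0]
R5 ← R5 − (29/7)·R3: [0, 0, 0]
Echelon form has 3 nonzero rows, so rank(M) = 3.
The column space has dimension equal to the rank: 3.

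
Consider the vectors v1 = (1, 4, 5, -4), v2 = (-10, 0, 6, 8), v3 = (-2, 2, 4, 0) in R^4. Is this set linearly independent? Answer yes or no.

Form the matrix with these vectors as rows and row reduce.
R2 ← R2 + (10)·R1: [0, 40, 56, -32]
R3 ← R3 + (2)·R1: [0, 10, 14, -8]
R3 ← R3 − (1/4)·R2: [0, 0, 0, 0]
2 nonzero rows, so the 3 vectors span a space of dimension 2.
Since 2 < 3, the vectors are linearly dependent.

no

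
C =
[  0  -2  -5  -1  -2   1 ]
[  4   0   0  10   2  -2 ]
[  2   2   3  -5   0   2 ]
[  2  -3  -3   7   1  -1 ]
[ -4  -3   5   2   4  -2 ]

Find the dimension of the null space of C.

Row reduce to echelon form.
Swap R1 ↔ R2
R3 ← R3 − (1/2)·R1: [0, 2, 3, -10, -1, 3]
R4 ← R4 − (1/2)·R1: [0, -3, -3, 2, 0, 0]
R5 ← R5 + R1: [0, -3, 5, 12, 6, -4]
R3 ← R3 + R2: [0, 0, -2, -11, -3, 4]
R4 ← R4 − (3/2)·R2: [0, 0, 9/2, 7/2, 3, -3/2]
R5 ← R5 − (3/2)·R2: [0, 0, 25/2, 27/2, 9, -11/2]
R4 ← R4 + (9/4)·R3: [0, 0, 0, -85/4, -15/4, 15/2]
R5 ← R5 + (25/4)·R3: [0, 0, 0, -221/4, -39/4, 39/2]
R5 ← R5 − (13/5)·R4: [0, 0, 0, 0, 0, 0]
4 nonzero rows, so rank(C) = 4.
C has 6 columns; by rank–nullity, nullity = 6 − 4 = 2.

2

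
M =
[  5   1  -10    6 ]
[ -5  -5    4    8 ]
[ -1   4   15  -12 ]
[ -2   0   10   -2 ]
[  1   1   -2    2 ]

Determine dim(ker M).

Row reduce to echelon form.
R2 ← R2 + R1: [0, -4, -6, 14]
R3 ← R3 + (1/5)·R1: [0, 21/5, 13, -54/5]
R4 ← R4 + (2/5)·R1: [0, 2/5, 6, 2/5]
R5 ← R5 − (1/5)·R1: [0, 4/5, 0, 4/5]
R3 ← R3 + (21/20)·R2: [0, 0, 67/10, 39/10]
R4 ← R4 + (1/10)·R2: [0, 0, 27/5, 9/5]
R5 ← R5 + (1/5)·R2: [0, 0, -6/5, 18/5]
R4 ← R4 − (54/67)·R3: [0, 0, 0, -90/67]
R5 ← R5 + (12/67)·R3: [0, 0, 0, 288/67]
R5 ← R5 + (16/5)·R4: [0, 0, 0, 0]
4 nonzero rows, so rank(M) = 4.
M has 4 columns; by rank–nullity, nullity = 4 − 4 = 0.

0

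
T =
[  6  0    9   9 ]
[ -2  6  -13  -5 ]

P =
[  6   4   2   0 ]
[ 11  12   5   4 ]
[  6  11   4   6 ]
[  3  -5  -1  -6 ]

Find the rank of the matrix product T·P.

First compute TP:
[[117,  78,  39,   0],
 [-39, -54, -21, -24]]
Now row reduce the product.
R2 ← R2 + (1/3)·R1: [0, -28, -8, -24]
2 nonzero rows, so rank(TP) = 2.

2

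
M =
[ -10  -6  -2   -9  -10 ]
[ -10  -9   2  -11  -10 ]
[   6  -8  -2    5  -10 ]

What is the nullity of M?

Row reduce to echelon form.
R2 ← R2 − R1: [0, -3, 4, -2, 0]
R3 ← R3 + (3/5)·R1: [0, -58/5, -16/5, -2/5, -16]
R3 ← R3 − (58/15)·R2: [0, 0, -56/3, 22/3, -16]
3 nonzero rows, so rank(M) = 3.
M has 5 columns; by rank–nullity, nullity = 5 − 3 = 2.

2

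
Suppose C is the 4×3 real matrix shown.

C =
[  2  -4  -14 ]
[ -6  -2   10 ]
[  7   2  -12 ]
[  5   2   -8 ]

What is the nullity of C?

0

Row reduce to echelon form.
R2 ← R2 + (3)·R1: [0, -14, -32]
R3 ← R3 − (7/2)·R1: [0, 16, 37]
R4 ← R4 − (5/2)·R1: [0, 12, 27]
R3 ← R3 + (8/7)·R2: [0, 0, 3/7]
R4 ← R4 + (6/7)·R2: [0, 0, -3/7]
R4 ← R4 + R3: [0, 0, 0]
3 nonzero rows, so rank(C) = 3.
C has 3 columns; by rank–nullity, nullity = 3 − 3 = 0.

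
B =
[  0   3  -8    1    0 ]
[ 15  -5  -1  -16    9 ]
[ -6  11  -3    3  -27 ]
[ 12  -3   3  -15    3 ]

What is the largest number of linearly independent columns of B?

4

Row reduce to echelon form.
Swap R1 ↔ R2
R3 ← R3 + (2/5)·R1: [0, 9, -17/5, -17/5, -117/5]
R4 ← R4 − (4/5)·R1: [0, 1, 19/5, -11/5, -21/5]
R3 ← R3 − (3)·R2: [0, 0, 103/5, -32/5, -117/5]
R4 ← R4 − (1/3)·R2: [0, 0, 97/15, -38/15, -21/5]
R4 ← R4 − (97/309)·R3: [0, 0, 0, -54/103, 324/103]
Echelon form has 4 nonzero rows, so rank(B) = 4.
The rank gives the maximum number of linearly independent columns: 4.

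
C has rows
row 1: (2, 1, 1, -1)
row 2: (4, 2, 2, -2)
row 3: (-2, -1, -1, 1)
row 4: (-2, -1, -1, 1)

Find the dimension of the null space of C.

3

Row reduce to echelon form.
R2 ← R2 − (2)·R1: [0, 0, 0, 0]
R3 ← R3 + R1: [0, 0, 0, 0]
R4 ← R4 + R1: [0, 0, 0, 0]
1 nonzero row, so rank(C) = 1.
C has 4 columns; by rank–nullity, nullity = 4 − 1 = 3.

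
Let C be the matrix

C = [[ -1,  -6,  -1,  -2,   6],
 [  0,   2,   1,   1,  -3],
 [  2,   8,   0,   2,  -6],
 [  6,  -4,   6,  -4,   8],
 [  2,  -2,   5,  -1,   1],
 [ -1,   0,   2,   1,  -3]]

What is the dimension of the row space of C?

Row reduce to echelon form.
R3 ← R3 + (2)·R1: [0, -4, -2, -2, 6]
R4 ← R4 + (6)·R1: [0, -40, 0, -16, 44]
R5 ← R5 + (2)·R1: [0, -14, 3, -5, 13]
R6 ← R6 − R1: [0, 6, 3, 3, -9]
R3 ← R3 + (2)·R2: [0, 0, 0, 0, 0]
R4 ← R4 + (20)·R2: [0, 0, 20, 4, -16]
R5 ← R5 + (7)·R2: [0, 0, 10, 2, -8]
R6 ← R6 − (3)·R2: [0, 0, 0, 0, 0]
Swap R3 ↔ R4
R5 ← R5 − (1/2)·R3: [0, 0, 0, 0, 0]
Echelon form has 3 nonzero rows, so rank(C) = 3.
The row space has dimension equal to the rank: 3.

3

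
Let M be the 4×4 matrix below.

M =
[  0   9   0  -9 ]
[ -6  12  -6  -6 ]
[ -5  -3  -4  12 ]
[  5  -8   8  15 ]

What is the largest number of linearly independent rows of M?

3

Row reduce to echelon form.
Swap R1 ↔ R2
R3 ← R3 − (5/6)·R1: [0, -13, 1, 17]
R4 ← R4 + (5/6)·R1: [0, 2, 3, 10]
R3 ← R3 + (13/9)·R2: [0, 0, 1, 4]
R4 ← R4 − (2/9)·R2: [0, 0, 3, 12]
R4 ← R4 − (3)·R3: [0, 0, 0, 0]
Echelon form has 3 nonzero rows, so rank(M) = 3.
The rank gives the maximum number of linearly independent rows: 3.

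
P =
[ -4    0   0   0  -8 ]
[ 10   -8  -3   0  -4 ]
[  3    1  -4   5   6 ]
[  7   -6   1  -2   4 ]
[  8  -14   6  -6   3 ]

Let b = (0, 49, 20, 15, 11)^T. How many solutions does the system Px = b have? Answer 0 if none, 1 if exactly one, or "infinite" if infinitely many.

1

Row reduce the augmented matrix [P | b].
R2 ← R2 + (5/2)·R1: [0, -8, -3, 0, -24, 49]
R3 ← R3 + (3/4)·R1: [0, 1, -4, 5, 0, 20]
R4 ← R4 + (7/4)·R1: [0, -6, 1, -2, -10, 15]
R5 ← R5 + (2)·R1: [0, -14, 6, -6, -13, 11]
R3 ← R3 + (1/8)·R2: [0, 0, -35/8, 5, -3, 209/8]
R4 ← R4 − (3/4)·R2: [0, 0, 13/4, -2, 8, -87/4]
R5 ← R5 − (7/4)·R2: [0, 0, 45/4, -6, 29, -299/4]
R4 ← R4 + (26/35)·R3: [0, 0, 0, 12/7, 202/35, -82/35]
R5 ← R5 + (18/7)·R3: [0, 0, 0, 48/7, 149/7, -53/7]
R5 ← R5 − (4)·R4: [0, 0, 0, 0, -9/5, 9/5]
The echelon form has 5 nonzero rows, and every pivot lies in the first 5 columns, so rank(P) = rank([P|b]) = 5.
The system is consistent.
rank = 5 = number of unknowns, so the solution is unique.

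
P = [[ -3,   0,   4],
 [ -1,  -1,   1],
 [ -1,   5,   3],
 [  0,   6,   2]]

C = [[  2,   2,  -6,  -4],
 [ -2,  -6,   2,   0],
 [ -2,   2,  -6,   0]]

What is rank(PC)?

First compute PC:
[[-14,   2,  -6,  12],
 [ -2,   6,  -2,   4],
 [-18, -26,  -2,   4],
 [-16, -32,   0,   0]]
Now row reduce the product.
R2 ← R2 − (1/7)·R1: [0, 40/7, -8/7, 16/7]
R3 ← R3 − (9/7)·R1: [0, -200/7, 40/7, -80/7]
R4 ← R4 − (8/7)·R1: [0, -240/7, 48/7, -96/7]
R3 ← R3 + (5)·R2: [0, 0, 0, 0]
R4 ← R4 + (6)·R2: [0, 0, 0, 0]
2 nonzero rows, so rank(PC) = 2.

2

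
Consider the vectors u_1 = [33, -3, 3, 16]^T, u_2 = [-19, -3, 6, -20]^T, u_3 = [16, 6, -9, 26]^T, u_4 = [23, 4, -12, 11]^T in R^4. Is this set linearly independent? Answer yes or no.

yes

Form the matrix with these vectors as rows and row reduce.
R2 ← R2 + (19/33)·R1: [0, -52/11, 85/11, -356/33]
R3 ← R3 − (16/33)·R1: [0, 82/11, -115/11, 602/33]
R4 ← R4 − (23/33)·R1: [0, 67/11, -155/11, -5/33]
R3 ← R3 + (41/26)·R2: [0, 0, 45/26, 16/13]
R4 ← R4 + (67/52)·R2: [0, 0, -215/52, -548/39]
R4 ← R4 + (43/18)·R3: [0, 0, 0, -100/9]
4 nonzero rows, so the 4 vectors span a space of dimension 4.
Since 4 = 4, the vectors are linearly independent.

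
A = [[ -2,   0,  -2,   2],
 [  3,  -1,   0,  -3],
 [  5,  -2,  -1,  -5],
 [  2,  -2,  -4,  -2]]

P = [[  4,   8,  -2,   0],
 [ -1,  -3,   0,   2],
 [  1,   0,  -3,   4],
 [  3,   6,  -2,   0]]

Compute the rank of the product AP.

2

First compute AP:
[[ -4,  -4,   6,  -8],
 [  4,   9,   0,  -2],
 [  6,  16,   3,  -8],
 [  0,  10,  12, -20]]
Now row reduce the product.
R2 ← R2 + R1: [0, 5, 6, -10]
R3 ← R3 + (3/2)·R1: [0, 10, 12, -20]
R3 ← R3 − (2)·R2: [0, 0, 0, 0]
R4 ← R4 − (2)·R2: [0, 0, 0, 0]
2 nonzero rows, so rank(AP) = 2.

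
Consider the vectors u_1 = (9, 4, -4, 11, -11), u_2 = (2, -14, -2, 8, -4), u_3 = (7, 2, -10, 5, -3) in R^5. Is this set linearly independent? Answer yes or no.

yes

Form the matrix with these vectors as rows and row reduce.
R2 ← R2 − (2/9)·R1: [0, -134/9, -10/9, 50/9, -14/9]
R3 ← R3 − (7/9)·R1: [0, -10/9, -62/9, -32/9, 50/9]
R3 ← R3 − (5/67)·R2: [0, 0, -456/67, -266/67, 380/67]
3 nonzero rows, so the 3 vectors span a space of dimension 3.
Since 3 = 3, the vectors are linearly independent.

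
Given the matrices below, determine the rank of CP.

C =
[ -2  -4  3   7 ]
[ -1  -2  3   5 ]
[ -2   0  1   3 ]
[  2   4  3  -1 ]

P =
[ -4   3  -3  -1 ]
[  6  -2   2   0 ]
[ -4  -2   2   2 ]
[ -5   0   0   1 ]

2

First compute CP:
[[-63,  -4,   4,  15],
 [-45,  -5,   5,  12],
 [-11,  -8,   8,   7],
 [  9,  -8,   8,   3]]
Now row reduce the product.
R2 ← R2 − (5/7)·R1: [0, -15/7, 15/7, 9/7]
R3 ← R3 − (11/63)·R1: [0, -460/63, 460/63, 92/21]
R4 ← R4 + (1/7)·R1: [0, -60/7, 60/7, 36/7]
R3 ← R3 − (92/27)·R2: [0, 0, 0, 0]
R4 ← R4 − (4)·R2: [0, 0, 0, 0]
2 nonzero rows, so rank(CP) = 2.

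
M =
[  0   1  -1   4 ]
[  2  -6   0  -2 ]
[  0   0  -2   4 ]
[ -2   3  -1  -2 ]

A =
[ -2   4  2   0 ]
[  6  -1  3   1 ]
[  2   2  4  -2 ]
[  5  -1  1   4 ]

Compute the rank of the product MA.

3

First compute MA:
[[ 24,  -7,   3,  19],
 [-50,  16, -16, -14],
 [ 16,  -8,  -4,  20],
 [ 10, -11,  -1,  -3]]
Now row reduce the product.
R2 ← R2 + (25/12)·R1: [0, 17/12, -39/4, 307/12]
R3 ← R3 − (2/3)·R1: [0, -10/3, -6, 22/3]
R4 ← R4 − (5/12)·R1: [0, -97/12, -9/4, -131/12]
R3 ← R3 + (40/17)·R2: [0, 0, -492/17, 1148/17]
R4 ← R4 + (97/17)·R2: [0, 0, -984/17, 2296/17]
R4 ← R4 − (2)·R3: [0, 0, 0, 0]
3 nonzero rows, so rank(MA) = 3.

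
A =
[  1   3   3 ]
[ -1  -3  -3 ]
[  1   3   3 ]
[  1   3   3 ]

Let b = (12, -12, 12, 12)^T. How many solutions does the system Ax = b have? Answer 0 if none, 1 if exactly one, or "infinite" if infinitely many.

Row reduce the augmented matrix [A | b].
R2 ← R2 + R1: [0, 0, 0, 0]
R3 ← R3 − R1: [0, 0, 0, 0]
R4 ← R4 − R1: [0, 0, 0, 0]
The echelon form has 1 nonzero rows, and every pivot lies in the first 3 columns, so rank(A) = rank([A|b]) = 1.
The system is consistent.
rank = 1 < 3 unknowns, so there are infinitely many solutions.

infinite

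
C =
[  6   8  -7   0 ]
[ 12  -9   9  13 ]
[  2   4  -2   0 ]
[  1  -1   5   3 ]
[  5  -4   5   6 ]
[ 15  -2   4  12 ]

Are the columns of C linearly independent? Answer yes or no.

Row reduce C to echelon form.
R2 ← R2 − (2)·R1: [0, -25, 23, 13]
R3 ← R3 − (1/3)·R1: [0, 4/3, 1/3, 0]
R4 ← R4 − (1/6)·R1: [0, -7/3, 37/6, 3]
R5 ← R5 − (5/6)·R1: [0, -32/3, 65/6, 6]
R6 ← R6 − (5/2)·R1: [0, -22, 43/2, 12]
R3 ← R3 + (4/75)·R2: [0, 0, 39/25, 52/75]
R4 ← R4 − (7/75)·R2: [0, 0, 201/50, 134/75]
R5 ← R5 − (32/75)·R2: [0, 0, 51/50, 34/75]
R6 ← R6 − (22/25)·R2: [0, 0, 63/50, 14/25]
R4 ← R4 − (67/26)·R3: [0, 0, 0, 0]
R5 ← R5 − (17/26)·R3: [0, 0, 0, 0]
R6 ← R6 − (21/26)·R3: [0, 0, 0, 0]
3 pivots among 4 columns.
Only 3 < 4 pivot columns, so the columns are linearly dependent.

no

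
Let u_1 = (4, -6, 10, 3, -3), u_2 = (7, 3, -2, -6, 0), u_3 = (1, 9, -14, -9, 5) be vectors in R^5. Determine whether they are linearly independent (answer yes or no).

yes

Form the matrix with these vectors as rows and row reduce.
R2 ← R2 − (7/4)·R1: [0, 27/2, -39/2, -45/4, 21/4]
R3 ← R3 − (1/4)·R1: [0, 21/2, -33/2, -39/4, 23/4]
R3 ← R3 − (7/9)·R2: [0, 0, -4/3, -1, 5/3]
3 nonzero rows, so the 3 vectors span a space of dimension 3.
Since 3 = 3, the vectors are linearly independent.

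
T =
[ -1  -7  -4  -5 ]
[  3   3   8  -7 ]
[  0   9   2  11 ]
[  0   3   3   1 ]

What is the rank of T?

3

Row reduce to echelon form.
R2 ← R2 + (3)·R1: [0, -18, -4, -22]
R3 ← R3 + (1/2)·R2: [0, 0, 0, 0]
R4 ← R4 + (1/6)·R2: [0, 0, 7/3, -8/3]
Swap R3 ↔ R4
Echelon form has 3 nonzero rows, so rank(T) = 3.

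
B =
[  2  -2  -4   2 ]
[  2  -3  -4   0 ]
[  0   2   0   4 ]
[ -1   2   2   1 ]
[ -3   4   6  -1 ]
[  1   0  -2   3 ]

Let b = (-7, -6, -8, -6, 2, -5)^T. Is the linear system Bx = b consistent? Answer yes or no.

Row reduce the augmented matrix [B | b].
R2 ← R2 − R1: [0, -1, 0, -2, 1]
R4 ← R4 + (1/2)·R1: [0, 1, 0, 2, -19/2]
R5 ← R5 + (3/2)·R1: [0, 1, 0, 2, -17/2]
R6 ← R6 − (1/2)·R1: [0, 1, 0, 2, -3/2]
R3 ← R3 + (2)·R2: [0, 0, 0, 0, -6]
R4 ← R4 + R2: [0, 0, 0, 0, -17/2]
R5 ← R5 + R2: [0, 0, 0, 0, -15/2]
R6 ← R6 + R2: [0, 0, 0, 0, -1/2]
R4 ← R4 − (17/12)·R3: [0, 0, 0, 0, 0]
R5 ← R5 − (5/4)·R3: [0, 0, 0, 0, 0]
R6 ← R6 − (1/12)·R3: [0, 0, 0, 0, 0]
The echelon form has 3 nonzero rows; the last pivot sits in the augmented column, so rank(B) = 2 but rank([B|b]) = 3.
Since the ranks differ, the system is inconsistent.

no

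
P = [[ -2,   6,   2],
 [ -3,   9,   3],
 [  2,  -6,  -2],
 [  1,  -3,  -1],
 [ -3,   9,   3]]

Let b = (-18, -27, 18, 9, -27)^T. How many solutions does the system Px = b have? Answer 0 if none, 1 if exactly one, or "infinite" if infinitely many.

Row reduce the augmented matrix [P | b].
R2 ← R2 − (3/2)·R1: [0, 0, 0, 0]
R3 ← R3 + R1: [0, 0, 0, 0]
R4 ← R4 + (1/2)·R1: [0, 0, 0, 0]
R5 ← R5 − (3/2)·R1: [0, 0, 0, 0]
The echelon form has 1 nonzero rows, and every pivot lies in the first 3 columns, so rank(P) = rank([P|b]) = 1.
The system is consistent.
rank = 1 < 3 unknowns, so there are infinitely many solutions.

infinite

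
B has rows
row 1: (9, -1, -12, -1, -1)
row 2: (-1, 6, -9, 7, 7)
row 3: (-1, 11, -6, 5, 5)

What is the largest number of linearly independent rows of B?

3

Row reduce to echelon form.
R2 ← R2 + (1/9)·R1: [0, 53/9, -31/3, 62/9, 62/9]
R3 ← R3 + (1/9)·R1: [0, 98/9, -22/3, 44/9, 44/9]
R3 ← R3 − (98/53)·R2: [0, 0, 624/53, -416/53, -416/53]
Echelon form has 3 nonzero rows, so rank(B) = 3.
The rank gives the maximum number of linearly independent rows: 3.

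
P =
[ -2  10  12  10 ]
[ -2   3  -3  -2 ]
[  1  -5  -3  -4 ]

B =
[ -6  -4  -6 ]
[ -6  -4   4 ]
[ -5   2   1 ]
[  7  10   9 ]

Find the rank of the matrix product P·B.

3

First compute PB:
[[-38,  92, 154],
 [ -5, -30,   3],
 [ 11, -30, -65]]
Now row reduce the product.
R2 ← R2 − (5/38)·R1: [0, -800/19, -328/19]
R3 ← R3 + (11/38)·R1: [0, -64/19, -388/19]
R3 ← R3 − (2/25)·R2: [0, 0, -476/25]
3 nonzero rows, so rank(PB) = 3.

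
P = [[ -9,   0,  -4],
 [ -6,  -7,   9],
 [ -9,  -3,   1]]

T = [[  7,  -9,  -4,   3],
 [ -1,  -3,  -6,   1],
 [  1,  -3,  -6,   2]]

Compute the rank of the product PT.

2

First compute PT:
[[-67,  93,  60, -35],
 [-26,  48,  12,  -7],
 [-59,  87,  48, -28]]
Now row reduce the product.
R2 ← R2 − (26/67)·R1: [0, 798/67, -756/67, 441/67]
R3 ← R3 − (59/67)·R1: [0, 342/67, -324/67, 189/67]
R3 ← R3 − (3/7)·R2: [0, 0, 0, 0]
2 nonzero rows, so rank(PT) = 2.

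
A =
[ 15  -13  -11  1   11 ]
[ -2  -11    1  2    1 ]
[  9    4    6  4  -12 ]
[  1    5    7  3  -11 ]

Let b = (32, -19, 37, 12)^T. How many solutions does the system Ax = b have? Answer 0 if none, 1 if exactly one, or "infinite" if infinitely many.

infinite

Row reduce the augmented matrix [A | b].
R2 ← R2 + (2/15)·R1: [0, -191/15, -7/15, 32/15, 37/15, -221/15]
R3 ← R3 − (3/5)·R1: [0, 59/5, 63/5, 17/5, -93/5, 89/5]
R4 ← R4 − (1/15)·R1: [0, 88/15, 116/15, 44/15, -176/15, 148/15]
R3 ← R3 + (177/191)·R2: [0, 0, 2324/191, 1027/191, -3116/191, 792/191]
R4 ← R4 + (88/191)·R2: [0, 0, 1436/191, 748/191, -2024/191, 588/191]
R4 ← R4 − (359/581)·R3: [0, 0, 0, 345/581, -300/581, 300/581]
The echelon form has 4 nonzero rows, and every pivot lies in the first 5 columns, so rank(A) = rank([A|b]) = 4.
The system is consistent.
rank = 4 < 5 unknowns, so there are infinitely many solutions.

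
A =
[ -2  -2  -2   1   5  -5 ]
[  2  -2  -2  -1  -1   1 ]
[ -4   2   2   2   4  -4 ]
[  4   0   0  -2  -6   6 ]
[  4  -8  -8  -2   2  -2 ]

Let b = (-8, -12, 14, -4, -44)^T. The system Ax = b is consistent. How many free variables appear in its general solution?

4

Row reduce the augmented matrix [A | b].
R2 ← R2 + R1: [0, -4, -4, 0, 4, -4, -20]
R3 ← R3 − (2)·R1: [0, 6, 6, 0, -6, 6, 30]
R4 ← R4 + (2)·R1: [0, -4, -4, 0, 4, -4, -20]
R5 ← R5 + (2)·R1: [0, -12, -12, 0, 12, -12, -60]
R3 ← R3 + (3/2)·R2: [0, 0, 0, 0, 0, 0, 0]
R4 ← R4 − R2: [0, 0, 0, 0, 0, 0, 0]
R5 ← R5 − (3)·R2: [0, 0, 0, 0, 0, 0, 0]
The echelon form has 2 nonzero rows, and every pivot lies in the first 6 columns, so rank(A) = rank([A|b]) = 2.
The system is consistent.
Free variables = (unknowns) − (rank) = 6 − 2 = 4.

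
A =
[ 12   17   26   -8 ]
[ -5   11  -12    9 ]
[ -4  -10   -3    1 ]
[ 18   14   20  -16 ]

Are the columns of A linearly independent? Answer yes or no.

Row reduce A to echelon form.
R2 ← R2 + (5/12)·R1: [0, 217/12, -7/6, 17/3]
R3 ← R3 + (1/3)·R1: [0, -13/3, 17/3, -5/3]
R4 ← R4 − (3/2)·R1: [0, -23/2, -19, -4]
R3 ← R3 + (52/217)·R2: [0, 0, 167/31, -67/217]
R4 ← R4 + (138/217)·R2: [0, 0, -612/31, -86/217]
R4 ← R4 + (612/167)·R3: [0, 0, 0, -1786/1169]
4 pivots among 4 columns.
Every column is a pivot column, so the columns are linearly independent.

yes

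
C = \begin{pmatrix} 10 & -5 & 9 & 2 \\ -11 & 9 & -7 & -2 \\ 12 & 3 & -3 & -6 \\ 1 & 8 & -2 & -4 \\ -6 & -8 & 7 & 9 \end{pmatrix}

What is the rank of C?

4

Row reduce to echelon form.
R2 ← R2 + (11/10)·R1: [0, 7/2, 29/10, 1/5]
R3 ← R3 − (6/5)·R1: [0, 9, -69/5, -42/5]
R4 ← R4 − (1/10)·R1: [0, 17/2, -29/10, -21/5]
R5 ← R5 + (3/5)·R1: [0, -11, 62/5, 51/5]
R3 ← R3 − (18/7)·R2: [0, 0, -744/35, -312/35]
R4 ← R4 − (17/7)·R2: [0, 0, -348/35, -164/35]
R5 ← R5 + (22/7)·R2: [0, 0, 753/35, 379/35]
R4 ← R4 − (29/62)·R3: [0, 0, 0, -16/31]
R5 ← R5 + (251/248)·R3: [0, 0, 0, 56/31]
R5 ← R5 + (7/2)·R4: [0, 0, 0, 0]
Echelon form has 4 nonzero rows, so rank(C) = 4.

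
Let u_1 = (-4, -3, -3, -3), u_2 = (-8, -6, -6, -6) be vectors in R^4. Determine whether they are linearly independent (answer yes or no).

no

Form the matrix with these vectors as rows and row reduce.
R2 ← R2 − (2)·R1: [0, 0, 0, 0]
1 nonzero row, so the 2 vectors span a space of dimension 1.
Since 1 < 2, the vectors are linearly dependent.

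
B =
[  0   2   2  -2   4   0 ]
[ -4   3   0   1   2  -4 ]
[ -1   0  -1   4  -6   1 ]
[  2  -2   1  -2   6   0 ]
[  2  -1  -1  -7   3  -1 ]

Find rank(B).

4

Row reduce to echelon form.
Swap R1 ↔ R2
R3 ← R3 − (1/4)·R1: [0, -3/4, -1, 15/4, -13/2, 2]
R4 ← R4 + (1/2)·R1: [0, -1/2, 1, -3/2, 7, -2]
R5 ← R5 + (1/2)·R1: [0, 1/2, -1, -13/2, 4, -3]
R3 ← R3 + (3/8)·R2: [0, 0, -1/4, 3, -5, 2]
R4 ← R4 + (1/4)·R2: [0, 0, 3/2, -2, 8, -2]
R5 ← R5 − (1/4)·R2: [0, 0, -3/2, -6, 3, -3]
R4 ← R4 + (6)·R3: [0, 0, 0, 16, -22, 10]
R5 ← R5 − (6)·R3: [0, 0, 0, -24, 33, -15]
R5 ← R5 + (3/2)·R4: [0, 0, 0, 0, 0, 0]
Echelon form has 4 nonzero rows, so rank(B) = 4.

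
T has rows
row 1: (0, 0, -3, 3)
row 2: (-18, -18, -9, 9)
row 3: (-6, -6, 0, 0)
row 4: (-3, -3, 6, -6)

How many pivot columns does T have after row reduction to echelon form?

2

Row reduce to echelon form.
Swap R1 ↔ R2
R3 ← R3 − (1/3)·R1: [0, 0, 3, -3]
R4 ← R4 − (1/6)·R1: [0, 0, 15/2, -15/2]
R3 ← R3 + R2: [0, 0, 0, 0]
R4 ← R4 + (5/2)·R2: [0, 0, 0, 0]
Echelon form has 2 nonzero rows, so rank(T) = 2.
Each nonzero row contributes one pivot column: 2 pivot columns.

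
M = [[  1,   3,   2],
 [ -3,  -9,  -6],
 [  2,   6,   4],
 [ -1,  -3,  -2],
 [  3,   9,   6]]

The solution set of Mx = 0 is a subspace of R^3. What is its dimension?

Row reduce to echelon form.
R2 ← R2 + (3)·R1: [0, 0, 0]
R3 ← R3 − (2)·R1: [0, 0, 0]
R4 ← R4 + R1: [0, 0, 0]
R5 ← R5 − (3)·R1: [0, 0, 0]
1 nonzero row, so rank(M) = 1.
M has 3 columns; by rank–nullity, nullity = 3 − 1 = 2.

2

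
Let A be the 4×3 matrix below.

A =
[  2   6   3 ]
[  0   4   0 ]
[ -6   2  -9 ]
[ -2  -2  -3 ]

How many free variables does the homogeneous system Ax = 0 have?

Row reduce to echelon form.
R3 ← R3 + (3)·R1: [0, 20, 0]
R4 ← R4 + R1: [0, 4, 0]
R3 ← R3 − (5)·R2: [0, 0, 0]
R4 ← R4 − R2: [0, 0, 0]
2 nonzero rows, so rank(A) = 2.
A has 3 columns; by rank–nullity, nullity = 3 − 2 = 1.

1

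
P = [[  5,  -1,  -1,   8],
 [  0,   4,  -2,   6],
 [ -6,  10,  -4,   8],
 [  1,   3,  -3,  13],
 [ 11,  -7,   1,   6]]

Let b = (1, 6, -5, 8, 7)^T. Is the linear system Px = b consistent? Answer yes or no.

no

Row reduce the augmented matrix [P | b].
R3 ← R3 + (6/5)·R1: [0, 44/5, -26/5, 88/5, -19/5]
R4 ← R4 − (1/5)·R1: [0, 16/5, -14/5, 57/5, 39/5]
R5 ← R5 − (11/5)·R1: [0, -24/5, 16/5, -58/5, 24/5]
R3 ← R3 − (11/5)·R2: [0, 0, -4/5, 22/5, -17]
R4 ← R4 − (4/5)·R2: [0, 0, -6/5, 33/5, 3]
R5 ← R5 + (6/5)·R2: [0, 0, 4/5, -22/5, 12]
R4 ← R4 − (3/2)·R3: [0, 0, 0, 0, 57/2]
R5 ← R5 + R3: [0, 0, 0, 0, -5]
R5 ← R5 + (10/57)·R4: [0, 0, 0, 0, 0]
The echelon form has 4 nonzero rows; the last pivot sits in the augmented column, so rank(P) = 3 but rank([P|b]) = 4.
Since the ranks differ, the system is inconsistent.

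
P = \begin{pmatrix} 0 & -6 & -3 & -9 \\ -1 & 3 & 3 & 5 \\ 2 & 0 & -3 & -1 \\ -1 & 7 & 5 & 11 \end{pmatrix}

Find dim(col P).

Row reduce to echelon form.
Swap R1 ↔ R2
R3 ← R3 + (2)·R1: [0, 6, 3, 9]
R4 ← R4 − R1: [0, 4, 2, 6]
R3 ← R3 + R2: [0, 0, 0, 0]
R4 ← R4 + (2/3)·R2: [0, 0, 0, 0]
Echelon form has 2 nonzero rows, so rank(P) = 2.
The column space has dimension equal to the rank: 2.

2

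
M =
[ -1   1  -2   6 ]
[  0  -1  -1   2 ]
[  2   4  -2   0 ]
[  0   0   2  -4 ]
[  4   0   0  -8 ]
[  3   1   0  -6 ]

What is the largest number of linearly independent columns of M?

3

Row reduce to echelon form.
R3 ← R3 + (2)·R1: [0, 6, -6, 12]
R5 ← R5 + (4)·R1: [0, 4, -8, 16]
R6 ← R6 + (3)·R1: [0, 4, -6, 12]
R3 ← R3 + (6)·R2: [0, 0, -12, 24]
R5 ← R5 + (4)·R2: [0, 0, -12, 24]
R6 ← R6 + (4)·R2: [0, 0, -10, 20]
R4 ← R4 + (1/6)·R3: [0, 0, 0, 0]
R5 ← R5 − R3: [0, 0, 0, 0]
R6 ← R6 − (5/6)·R3: [0, 0, 0, 0]
Echelon form has 3 nonzero rows, so rank(M) = 3.
The rank gives the maximum number of linearly independent columns: 3.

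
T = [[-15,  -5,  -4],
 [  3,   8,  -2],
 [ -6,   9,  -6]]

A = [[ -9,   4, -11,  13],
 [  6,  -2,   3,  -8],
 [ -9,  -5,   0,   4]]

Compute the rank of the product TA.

2

First compute TA:
[[141, -30, 150, -171],
 [ 39,   6,  -9, -33],
 [162, -12,  93, -174]]
Now row reduce the product.
R2 ← R2 − (13/47)·R1: [0, 672/47, -2373/47, 672/47]
R3 ← R3 − (54/47)·R1: [0, 1056/47, -3729/47, 1056/47]
R3 ← R3 − (11/7)·R2: [0, 0, 0, 0]
2 nonzero rows, so rank(TA) = 2.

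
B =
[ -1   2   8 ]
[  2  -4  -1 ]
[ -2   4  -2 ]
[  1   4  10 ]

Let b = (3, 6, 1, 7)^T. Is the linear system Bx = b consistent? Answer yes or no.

no

Row reduce the augmented matrix [B | b].
R2 ← R2 + (2)·R1: [0, 0, 15, 12]
R3 ← R3 − (2)·R1: [0, 0, -18, -5]
R4 ← R4 + R1: [0, 6, 18, 10]
Swap R2 ↔ R4
R4 ← R4 + (5/6)·R3: [0, 0, 0, 47/6]
The echelon form has 4 nonzero rows; the last pivot sits in the augmented column, so rank(B) = 3 but rank([B|b]) = 4.
Since the ranks differ, the system is inconsistent.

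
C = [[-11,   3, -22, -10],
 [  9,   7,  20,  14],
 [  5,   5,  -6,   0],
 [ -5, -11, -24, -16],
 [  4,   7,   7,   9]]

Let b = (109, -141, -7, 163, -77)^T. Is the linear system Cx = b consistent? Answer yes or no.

Row reduce the augmented matrix [C | b].
R2 ← R2 + (9/11)·R1: [0, 104/11, 2, 64/11, -570/11]
R3 ← R3 + (5/11)·R1: [0, 70/11, -16, -50/11, 468/11]
R4 ← R4 − (5/11)·R1: [0, -136/11, -14, -126/11, 1248/11]
R5 ← R5 + (4/11)·R1: [0, 89/11, -1, 59/11, -411/11]
R3 ← R3 − (35/52)·R2: [0, 0, -451/26, -110/13, 2013/26]
R4 ← R4 + (17/13)·R2: [0, 0, -148/13, -50/13, 594/13]
R5 ← R5 − (89/104)·R2: [0, 0, -141/52, 5/13, 363/52]
R4 ← R4 − (296/451)·R3: [0, 0, 0, 70/41, -210/41]
R5 ← R5 − (141/902)·R3: [0, 0, 0, 70/41, -210/41]
R5 ← R5 − R4: [0, 0, 0, 0, 0]
The echelon form has 4 nonzero rows, and every pivot lies in the first 4 columns, so rank(C) = rank([C|b]) = 4.
The system is consistent.

yes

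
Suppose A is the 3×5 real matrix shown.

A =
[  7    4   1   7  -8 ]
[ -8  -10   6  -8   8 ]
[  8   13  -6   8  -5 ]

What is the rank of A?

3

Row reduce to echelon form.
R2 ← R2 + (8/7)·R1: [0, -38/7, 50/7, 0, -8/7]
R3 ← R3 − (8/7)·R1: [0, 59/7, -50/7, 0, 29/7]
R3 ← R3 + (59/38)·R2: [0, 0, 75/19, 0, 45/19]
Echelon form has 3 nonzero rows, so rank(A) = 3.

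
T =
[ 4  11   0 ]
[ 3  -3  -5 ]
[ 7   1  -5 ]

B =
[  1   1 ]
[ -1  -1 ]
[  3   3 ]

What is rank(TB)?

1

First compute TB:
[[ -7,  -7],
 [ -9,  -9],
 [ -9,  -9]]
Now row reduce the product.
R2 ← R2 − (9/7)·R1: [0, 0]
R3 ← R3 − (9/7)·R1: [0, 0]
1 nonzero row, so rank(TB) = 1.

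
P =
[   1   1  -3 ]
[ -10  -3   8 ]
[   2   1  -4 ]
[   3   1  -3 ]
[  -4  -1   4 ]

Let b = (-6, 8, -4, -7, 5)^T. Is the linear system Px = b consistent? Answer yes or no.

no

Row reduce the augmented matrix [P | b].
R2 ← R2 + (10)·R1: [0, 7, -22, -52]
R3 ← R3 − (2)·R1: [0, -1, 2, 8]
R4 ← R4 − (3)·R1: [0, -2, 6, 11]
R5 ← R5 + (4)·R1: [0, 3, -8, -19]
R3 ← R3 + (1/7)·R2: [0, 0, -8/7, 4/7]
R4 ← R4 + (2/7)·R2: [0, 0, -2/7, -27/7]
R5 ← R5 − (3/7)·R2: [0, 0, 10/7, 23/7]
R4 ← R4 − (1/4)·R3: [0, 0, 0, -4]
R5 ← R5 + (5/4)·R3: [0, 0, 0, 4]
R5 ← R5 + R4: [0, 0, 0, 0]
The echelon form has 4 nonzero rows; the last pivot sits in the augmented column, so rank(P) = 3 but rank([P|b]) = 4.
Since the ranks differ, the system is inconsistent.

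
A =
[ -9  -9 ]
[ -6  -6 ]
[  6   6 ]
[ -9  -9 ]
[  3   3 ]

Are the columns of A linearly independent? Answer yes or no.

no

Row reduce A to echelon form.
R2 ← R2 − (2/3)·R1: [0, 0]
R3 ← R3 + (2/3)·R1: [0, 0]
R4 ← R4 − R1: [0, 0]
R5 ← R5 + (1/3)·R1: [0, 0]
1 pivot among 2 columns.
Only 1 < 2 pivot columns, so the columns are linearly dependent.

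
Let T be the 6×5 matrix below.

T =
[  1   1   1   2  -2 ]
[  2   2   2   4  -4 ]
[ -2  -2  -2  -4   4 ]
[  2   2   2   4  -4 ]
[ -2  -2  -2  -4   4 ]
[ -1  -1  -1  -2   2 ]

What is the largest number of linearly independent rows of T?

1

Row reduce to echelon form.
R2 ← R2 − (2)·R1: [0, 0, 0, 0, 0]
R3 ← R3 + (2)·R1: [0, 0, 0, 0, 0]
R4 ← R4 − (2)·R1: [0, 0, 0, 0, 0]
R5 ← R5 + (2)·R1: [0, 0, 0, 0, 0]
R6 ← R6 + R1: [0, 0, 0, 0, 0]
Echelon form has 1 nonzero row, so rank(T) = 1.
The rank gives the maximum number of linearly independent rows: 1.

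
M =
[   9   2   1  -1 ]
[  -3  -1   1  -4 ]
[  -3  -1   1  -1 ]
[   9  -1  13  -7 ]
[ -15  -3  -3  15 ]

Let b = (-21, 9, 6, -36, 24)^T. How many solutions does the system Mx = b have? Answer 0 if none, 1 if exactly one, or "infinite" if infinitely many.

Row reduce the augmented matrix [M | b].
R2 ← R2 + (1/3)·R1: [0, -1/3, 4/3, -13/3, 2]
R3 ← R3 + (1/3)·R1: [0, -1/3, 4/3, -4/3, -1]
R4 ← R4 − R1: [0, -3, 12, -6, -15]
R5 ← R5 + (5/3)·R1: [0, 1/3, -4/3, 40/3, -11]
R3 ← R3 − R2: [0, 0, 0, 3, -3]
R4 ← R4 − (9)·R2: [0, 0, 0, 33, -33]
R5 ← R5 + R2: [0, 0, 0, 9, -9]
R4 ← R4 − (11)·R3: [0, 0, 0, 0, 0]
R5 ← R5 − (3)·R3: [0, 0, 0, 0, 0]
The echelon form has 3 nonzero rows, and every pivot lies in the first 4 columns, so rank(M) = rank([M|b]) = 3.
The system is consistent.
rank = 3 < 4 unknowns, so there are infinitely many solutions.

infinite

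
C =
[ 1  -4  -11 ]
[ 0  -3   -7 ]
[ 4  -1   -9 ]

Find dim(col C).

Row reduce to echelon form.
R3 ← R3 − (4)·R1: [0, 15, 35]
R3 ← R3 + (5)·R2: [0, 0, 0]
Echelon form has 2 nonzero rows, so rank(C) = 2.
The column space has dimension equal to the rank: 2.

2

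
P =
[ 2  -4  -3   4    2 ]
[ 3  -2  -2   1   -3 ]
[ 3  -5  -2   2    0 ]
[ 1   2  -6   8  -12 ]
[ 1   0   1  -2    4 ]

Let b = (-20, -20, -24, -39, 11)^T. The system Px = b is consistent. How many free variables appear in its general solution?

Row reduce the augmented matrix [P | b].
R2 ← R2 − (3/2)·R1: [0, 4, 5/2, -5, -6, 10]
R3 ← R3 − (3/2)·R1: [0, 1, 5/2, -4, -3, 6]
R4 ← R4 − (1/2)·R1: [0, 4, -9/2, 6, -13, -29]
R5 ← R5 − (1/2)·R1: [0, 2, 5/2, -4, 3, 21]
R3 ← R3 − (1/4)·R2: [0, 0, 15/8, -11/4, -3/2, 7/2]
R4 ← R4 − R2: [0, 0, -7, 11, -7, -39]
R5 ← R5 − (1/2)·R2: [0, 0, 5/4, -3/2, 6, 16]
R4 ← R4 + (56/15)·R3: [0, 0, 0, 11/15, -63/5, -389/15]
R5 ← R5 − (2/3)·R3: [0, 0, 0, 1/3, 7, 41/3]
R5 ← R5 − (5/11)·R4: [0, 0, 0, 0, 140/11, 280/11]
The echelon form has 5 nonzero rows, and every pivot lies in the first 5 columns, so rank(P) = rank([P|b]) = 5.
The system is consistent.
Free variables = (unknowns) − (rank) = 5 − 5 = 0.

0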